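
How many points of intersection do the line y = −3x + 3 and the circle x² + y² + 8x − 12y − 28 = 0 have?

Centre (−4, 6), r² = 80. Distance² from centre to line = (−9)²/10 = 81/10.
Since d² < r², the line cuts the circle twice.

2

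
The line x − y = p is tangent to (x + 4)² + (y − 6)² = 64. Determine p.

p = −10 ± 8√2

The line touches the circle iff its distance from (−4, 6) is 8:
|1·(−4) − 1·6 − p| / √2 = 8
|p − (−10)| = 8√2.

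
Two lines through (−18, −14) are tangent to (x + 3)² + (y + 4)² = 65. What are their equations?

x − 8y = 94 and 7x − 4y = −70

Write the tangent as mx − y + (−14 − m·(−18)) = 0 and set its distance from the centre to √65:
(15m − (10))² = 65(m² + 1)
32m² − 60m + 7 = 0, so m = 1/8 or m = 7/4.
Through (−18, −14) these give x − 8y = 94 and 7x − 4y = −70.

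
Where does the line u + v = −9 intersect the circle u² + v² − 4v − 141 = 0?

(−12, 3) and (1, −10)

Express v = −u − 9 and substitute into the circle:
2u² + 22u − 24 = 0  ⟹  u² + 11u − 12 = 0
u = 1 or u = −12, giving (1, −10) and (−12, 3).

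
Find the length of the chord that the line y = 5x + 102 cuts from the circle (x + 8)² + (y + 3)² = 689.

9√26

The distance from (−8, −3) to the line is 65/√26, and r² = 689.
Half the chord is √(r² − d²) = √(1053/2), so the full chord is 9√26.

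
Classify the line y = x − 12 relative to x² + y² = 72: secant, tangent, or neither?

Substituting the line into the circle gives 2x² − 24x + 72 = 0.
Discriminant = (−24)² − 4·2·(72) = 0.
A repeated root: the line is tangent.

tangent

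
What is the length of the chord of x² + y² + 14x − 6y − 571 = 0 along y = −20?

The distance from (−7, 3) to the line is 23, and r² = 629.
Chord = 2√(r² − d²) = 2·√(100) = 20.

20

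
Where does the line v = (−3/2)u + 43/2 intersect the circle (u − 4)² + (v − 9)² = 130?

(1, 20) and (13, 2)

Substitute v = (43 − 3u)/2:
13u² − 182u + 169 = 0  ⟹  u² − 14u + 13 = 0
u = 13 or u = 1, giving (13, 2) and (1, 20).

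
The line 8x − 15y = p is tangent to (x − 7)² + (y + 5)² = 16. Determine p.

p = 63 or p = 199

The line touches the circle iff its distance from (7, −5) is 4:
|8·7 − 15·(−5) − p| / √289 = 4
|p − (131)| = 4·17, so p = 199 or p = 63.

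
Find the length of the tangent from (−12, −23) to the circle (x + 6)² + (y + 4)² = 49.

2√87

With centre O = (−6, −4), |OP|² = 397 and r² = 49.
Power of the point: PT² = |PO|² − r² = 348, so PT = 2√87.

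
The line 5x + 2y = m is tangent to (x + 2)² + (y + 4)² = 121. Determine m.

Tangency holds when the distance from the centre (−2, −4) to the line equals the radius 11:
|5·(−2) + 2·(−4) − m| / √29 = 11
|m − (−18)| = 11√29.

m = −18 ± 11√29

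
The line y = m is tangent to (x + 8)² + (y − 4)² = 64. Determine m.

Tangency holds when the distance from the centre (−8, 4) to the line equals the radius 8:
|0·(−8) + 1·4 − m| / √1 = 8
|m − (4)| = 8, so m = 12 or m = −4.

m = −4 or m = 12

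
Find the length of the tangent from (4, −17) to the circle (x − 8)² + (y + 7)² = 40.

The centre is (8, −7) and r = 2√10. The square of the distance from P to the centre is 16 + 100 = 116.
Power of the point: PT² = |PO|² − r² = 76, so PT = 2√19.

2√19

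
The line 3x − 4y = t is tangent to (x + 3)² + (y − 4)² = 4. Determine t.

The line touches the circle iff its distance from (−3, 4) is 2:
|3·(−3) − 4·4 − t| / √25 = 2
|t − (−25)| = 2·5, so t = −15 or t = −35.

t = −35 or t = −15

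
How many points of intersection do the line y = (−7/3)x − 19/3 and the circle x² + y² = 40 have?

Substituting the line into the circle gives 58x² + 266x + 1 = 0.
Discriminant = (266)² − 4·58·(1) = 70524 > 0.
Two real roots: the line is a secant.

2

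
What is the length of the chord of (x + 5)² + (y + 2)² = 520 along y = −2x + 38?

4√5

Centre (−5, −2), r² = 520. Perpendicular distance d from centre to line = |−50| / √5 = 50/√5.
Half the chord is √(r² − d²) = √(20), so the full chord is 4√5.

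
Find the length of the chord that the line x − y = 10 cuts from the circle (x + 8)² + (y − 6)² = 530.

Substitute y = x − 10:
2x² − 16x − 210 = 0  ⟹  x² − 8x − 105 = 0
x = 15 or x = −7, giving (15, 5) and (−7, −17).
|(15, 5) − (−7, −17)| = √((22)² + (22)²) = 22√2.

22√2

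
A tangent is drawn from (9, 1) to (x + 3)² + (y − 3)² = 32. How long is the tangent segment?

2√29

Centre (−3, 3), r² = 32. |PO|² = (12)² + (−2)² = 148.
The tangent meets the radius at right angles, so tangent² = |PO|² − r² = 148 − 32 = 116.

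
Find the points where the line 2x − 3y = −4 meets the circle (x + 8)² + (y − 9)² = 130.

Express y = (4 + 2x)/3 and substitute into the circle:
13x² + 52x − 65 = 0  ⟹  x² + 4x − 5 = 0
x = 1 or x = −5, giving (1, 2) and (−5, −2).

(−5, −2) and (1, 2)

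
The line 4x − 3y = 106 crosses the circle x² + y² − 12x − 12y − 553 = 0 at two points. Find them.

(13, −18) and (31, 6)

From the line, y = (−106 + 4x)/3. Substituting:
25x² − 1100x + 10075 = 0  ⟹  x² − 44x + 403 = 0
x = 31 or x = 13, giving (31, 6) and (13, −18).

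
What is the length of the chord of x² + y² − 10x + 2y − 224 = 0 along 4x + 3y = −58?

10

Substitute y = (−58 − 4x)/3:
25x² + 350x + 1000 = 0  ⟹  x² + 14x + 40 = 0
x = −4 or x = −10, giving (−4, −14) and (−10, −6).
|(−4, −14) − (−10, −6)| = √((6)² + (−8)²) = 10.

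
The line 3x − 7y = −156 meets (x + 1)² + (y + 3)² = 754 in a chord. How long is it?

Substitute y = (156 + 3x)/7:
58x² + 1160x − 5568 = 0  ⟹  x² + 20x − 96 = 0
x = 4 or x = −24, giving (4, 24) and (−24, 12).
|(4, 24) − (−24, 12)| = √((28)² + (12)²) = 4√58.

4√58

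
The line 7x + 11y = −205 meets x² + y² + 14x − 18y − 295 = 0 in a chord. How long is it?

√170

From the line, y = (−205 − 7x)/11. Substituting:
170x² + 5950x + 46920 = 0  ⟹  x² + 35x + 276 = 0
x = −12 or x = −23, giving (−12, −11) and (−23, −4).
|(−12, −11) − (−23, −4)| = √((11)² + (−7)²) = √170.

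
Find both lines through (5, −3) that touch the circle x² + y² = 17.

x − 4y = 17 and 4x + y = 17

Write the tangent as mx − y + (−3 − m·(5)) = 0 and set its distance from the centre to √17:
(−5m − (3))² = 17(m² + 1)
4m² + 15m − 4 = 0, so m = 1/4 or m = −4.
With m = 1/4: x − 4y = 17. With m = −4: 4x + y = 17.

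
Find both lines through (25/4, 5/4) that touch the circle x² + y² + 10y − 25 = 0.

A line y − (5/4) = m(x − (25/4)) is tangent when its distance from (0, −5) is 5√2:
[m·(−25/4) − (−25/4)]² = 50(m² + 1)
7m² + 50m + 7 = 0, so m = −7 or m = −1/7.
With m = −7: 7x + y = 45. With m = −1/7: x + 7y = 15.

7x + y = 45 and x + 7y = 15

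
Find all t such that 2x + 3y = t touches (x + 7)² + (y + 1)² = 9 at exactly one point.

Tangency holds when the distance from the centre (−7, −1) to the line equals the radius 3:
|2·(−7) + 3·(−1) − t| / √13 = 3
|t − (−17)| = 3√13.

t = −17 ± 3√13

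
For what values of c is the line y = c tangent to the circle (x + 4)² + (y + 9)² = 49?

c = −16 or c = −2

For a tangent, require d(centre, line) = r = 7.
|0·(−4) + 1·(−9) − c| / √1 = 7
|c − (−9)| = 7, so c = −2 or c = −16.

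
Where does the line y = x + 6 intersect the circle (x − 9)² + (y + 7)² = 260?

From the line, y = x + 6. Substituting:
2x² + 8x − 10 = 0  ⟹  x² + 4x − 5 = 0
x = 1 or x = −5, giving (1, 7) and (−5, 1).

(−5, 1) and (1, 7)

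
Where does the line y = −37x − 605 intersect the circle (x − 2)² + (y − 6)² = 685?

(−17, 24) and (−16, −13)

Express y = −37x − 605 and substitute into the circle:
1370x² + 45210x + 372640 = 0  ⟹  x² + 33x + 272 = 0
x = −16 or x = −17, giving (−16, −13) and (−17, 24).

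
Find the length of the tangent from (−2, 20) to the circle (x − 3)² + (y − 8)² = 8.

The centre is (3, 8) and r = 2√2. The square of the distance from P to the centre is 25 + 144 = 169.
By the tangent–radius right angle, tangent length = √(|PO|² − r²) = √161.

√161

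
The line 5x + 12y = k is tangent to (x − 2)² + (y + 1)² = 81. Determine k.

For a tangent, require d(centre, line) = r = 9.
|5·2 + 12·(−1) − k| / √169 = 9
|k − (−2)| = 9·13, so k = 115 or k = −119.

k = −119 or k = 115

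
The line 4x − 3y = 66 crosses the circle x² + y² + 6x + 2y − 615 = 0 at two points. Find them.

(−3, −26) and (21, 6)

From the line, y = (−66 + 4x)/3. Substituting:
25x² − 450x − 1575 = 0  ⟹  x² − 18x − 63 = 0
x = 21 or x = −3, giving (21, 6) and (−3, −26).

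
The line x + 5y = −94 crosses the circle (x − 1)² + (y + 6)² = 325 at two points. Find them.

Express y = (−94 − x)/5 and substitute into the circle:
26x² + 78x − 4004 = 0  ⟹  x² + 3x − 154 = 0
x = 11 or x = −14, giving (11, −21) and (−14, −16).

(−14, −16) and (11, −21)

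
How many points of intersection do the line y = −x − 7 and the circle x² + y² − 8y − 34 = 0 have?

Centre (0, 4), r² = 50. Distance² from centre to line = (11)²/2 = 121/2.
Since d² > r², the line lies outside the circle.

0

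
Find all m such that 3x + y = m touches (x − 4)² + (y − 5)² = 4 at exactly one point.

Tangency holds when the distance from the centre (4, 5) to the line equals the radius 2:
|3·4 + 1·5 − m| / √10 = 2
|m − (17)| = 2√10.

m = 17 ± 2√10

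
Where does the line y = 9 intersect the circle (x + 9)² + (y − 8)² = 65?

(−17, 9) and (−1, 9)

Express y = 9 and substitute into the circle:
x² + 18x + 17 = 0
x = −1 or x = −17, giving (−1, 9) and (−17, 9).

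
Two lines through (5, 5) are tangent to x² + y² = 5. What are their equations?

Let a tangent through (5, 5) have slope m. Its distance from (0, 0) must equal √5:
(−5m − (−5))² = 5(m² + 1)
2m² − 5m + 2 = 0, so m = 2 or m = 1/2.
Through (5, 5) these give 2x − y = 5 and x − 2y = −5.

2x − y = 5 and x − 2y = −5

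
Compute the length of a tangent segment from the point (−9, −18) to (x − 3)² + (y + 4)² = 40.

Centre (3, −4), r² = 40. |PO|² = (−12)² + (−14)² = 340.
By the tangent–radius right angle, tangent length = √(|PO|² − r²) = √300 = 10√3.

10√3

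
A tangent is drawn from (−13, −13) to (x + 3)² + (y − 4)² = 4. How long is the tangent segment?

√385

With centre O = (−3, 4), |OP|² = 389 and r² = 4.
By the tangent–radius right angle, tangent length = √(|PO|² − r²) = √385.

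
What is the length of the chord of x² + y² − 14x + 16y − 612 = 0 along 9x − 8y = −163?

2√145

Express y = (163 + 9x)/8 and substitute into the circle:
145x² + 3190x + 8265 = 0  ⟹  x² + 22x + 57 = 0
x = −3 or x = −19, giving (−3, 17) and (−19, −1).
|(−3, 17) − (−19, −1)| = √((16)² + (18)²) = 2√145.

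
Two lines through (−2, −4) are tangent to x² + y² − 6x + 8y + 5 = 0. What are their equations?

Let a tangent through (−2, −4) have slope m. Its distance from (3, −4) must equal 2√5:
[m·(5) − (0)]² = 20(m² + 1)
m² − 4 = 0, so m = −2 or m = 2.
Through (−2, −4) these give 2x + y = −8 and 2x − y = 0.

2x + y = −8 and 2x − y = 0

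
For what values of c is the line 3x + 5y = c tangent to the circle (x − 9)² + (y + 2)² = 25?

c = 17 ± 5√34

Tangency holds when the distance from the centre (9, −2) to the line equals the radius 5:
|3·9 + 5·(−2) − c| / √34 = 5
|c − (17)| = 5√34.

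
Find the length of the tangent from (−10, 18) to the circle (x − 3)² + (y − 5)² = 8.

With centre O = (3, 5), |OP|² = 338 and r² = 8.
Power of the point: PT² = |PO|² − r² = 330, so PT = √330.

√330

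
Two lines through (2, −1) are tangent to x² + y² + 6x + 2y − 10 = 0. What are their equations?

Let a tangent through (2, −1) have slope m. Its distance from (−3, −1) must equal 2√5:
[m·(−5) − (0)]² = 20(m² + 1)
m² − 4 = 0, so m = 2 or m = −2.
Through (2, −1) these give 2x − y = 5 and 2x + y = 3.

2x − y = 5 and 2x + y = 3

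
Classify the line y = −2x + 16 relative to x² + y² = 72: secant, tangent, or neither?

d² = (2·0 + 1·0 − (16))²/5 = 256/5; r² = 72.
Since d² < r², the line cuts the circle twice.

secant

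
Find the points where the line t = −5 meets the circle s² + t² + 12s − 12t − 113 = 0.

Substitute t = −5:
s² + 12s − 28 = 0
s = 2 or s = −14, giving (2, −5) and (−14, −5).

(−14, −5) and (2, −5)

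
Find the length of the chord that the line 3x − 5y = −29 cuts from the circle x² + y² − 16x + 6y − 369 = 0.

6√34

Centre (8, −3), r² = 442. Perpendicular distance d from centre to line = |68| / √34 = 68/√34.
Chord = 2√(r² − d²) = 2·√(306) = 6√34.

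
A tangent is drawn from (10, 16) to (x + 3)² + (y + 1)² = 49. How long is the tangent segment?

The centre is (−3, −1) and r = 7. The square of the distance from P to the centre is 169 + 289 = 458.
By the tangent–radius right angle, tangent length = √(|PO|² − r²) = √409.

√409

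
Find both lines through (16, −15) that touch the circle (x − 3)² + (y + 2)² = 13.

Write the tangent as mx − y + (−15 − m·(16)) = 0 and set its distance from the centre to √13:
(−13m − (13))² = 13(m² + 1)
6m² + 13m + 6 = 0, so m = −3/2 or m = −2/3.
Through (16, −15) these give 3x + 2y = 18 and 2x + 3y = −13.

3x + 2y = 18 and 2x + 3y = −13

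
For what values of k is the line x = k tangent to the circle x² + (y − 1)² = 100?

k = −10 or k = 10

For a tangent, require d(centre, line) = r = 10.
|1·0 + 0·1 − k| / √1 = 10
|k| = 10, so k = 10 or k = −10.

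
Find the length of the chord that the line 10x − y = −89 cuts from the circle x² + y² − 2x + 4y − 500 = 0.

From the line, y = 10x + 89. Substituting:
101x² + 1818x + 7777 = 0  ⟹  x² + 18x + 77 = 0
x = −7 or x = −11, giving (−7, 19) and (−11, −21).
|(−7, 19) − (−11, −21)| = √((4)² + (40)²) = 4√101.

4√101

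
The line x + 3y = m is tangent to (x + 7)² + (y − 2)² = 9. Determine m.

m = −1 ± 3√10

For a tangent, require d(centre, line) = r = 3.
|1·(−7) + 3·2 − m| / √10 = 3
|m − (−1)| = 3√10.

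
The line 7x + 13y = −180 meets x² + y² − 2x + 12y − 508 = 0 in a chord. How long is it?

Substitute y = (−180 − 7x)/13:
218x² + 1090x − 81532 = 0  ⟹  x² + 5x − 374 = 0
x = 17 or x = −22, giving (17, −23) and (−22, −2).
Chord length = distance between (17, −23) and (−22, −2) = √1962 = 3√218.

3√218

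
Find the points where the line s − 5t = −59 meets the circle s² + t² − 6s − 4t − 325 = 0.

(−14, 9) and (16, 15)

Substitute t = (59 + s)/5:
26s² − 52s − 5824 = 0  ⟹  s² − 2s − 224 = 0
s = 16 or s = −14, giving (16, 15) and (−14, 9).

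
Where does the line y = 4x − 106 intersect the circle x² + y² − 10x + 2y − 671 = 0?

Express y = 4x − 106 and substitute into the circle:
17x² − 850x + 10353 = 0  ⟹  x² − 50x + 609 = 0
x = 29 or x = 21, giving (29, 10) and (21, −22).

(21, −22) and (29, 10)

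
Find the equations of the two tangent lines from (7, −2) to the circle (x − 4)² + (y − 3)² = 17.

x + 4y = −1 and 4x − y = 30

Write the tangent as mx − y + (−2 − m·(7)) = 0 and set its distance from the centre to √17:
[m·(−3) − (5)]² = 17(m² + 1)
4m² − 15m − 4 = 0, so m = −1/4 or m = 4.
With m = −1/4: x + 4y = −1. With m = 4: 4x − y = 30.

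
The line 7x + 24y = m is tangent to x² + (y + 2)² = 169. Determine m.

For a tangent, require d(centre, line) = r = 13.
|7·0 + 24·(−2) − m| / √625 = 13
|m − (−48)| = 13·25, so m = 277 or m = −373.

m = −373 or m = 277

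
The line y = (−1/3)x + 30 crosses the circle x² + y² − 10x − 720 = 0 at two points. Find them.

(9, 27) and (18, 24)

Express y = (90 − x)/3 and substitute into the circle:
10x² − 270x + 1620 = 0  ⟹  x² − 27x + 162 = 0
x = 18 or x = 9, giving (18, 24) and (9, 27).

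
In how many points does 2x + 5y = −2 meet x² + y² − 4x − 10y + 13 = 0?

0

Substituting the line into the circle gives 29x² + 8x + 429 = 0.
Discriminant = (8)² − 4·29·(429) = −49700 < 0.
No real roots: the line does not meet the circle.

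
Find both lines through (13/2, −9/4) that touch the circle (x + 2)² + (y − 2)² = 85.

Let a tangent through (13/2, −9/4) have slope m. Its distance from (−2, 2) must equal √85:
[m·(−17/2) − (17/4)]² = 85(m² + 1)
12m² − 68m + 63 = 0, so m = 7/6 or m = 9/2.
Through (13/2, −9/4) these give 7x − 6y = 59 and 9x − 2y = 63.

7x − 6y = 59 and 9x − 2y = 63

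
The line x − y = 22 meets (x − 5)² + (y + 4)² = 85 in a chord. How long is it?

The distance from (5, −4) to the line is 13/√2, and r² = 85.
Chord = 2√(r² − d²) = 2·√(1/2) = √2.

√2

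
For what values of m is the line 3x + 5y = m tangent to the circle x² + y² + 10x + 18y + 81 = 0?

m = −60 ± 5√34

The line touches the circle iff its distance from (−5, −9) is 5:
|3·(−5) + 5·(−9) − m| / √34 = 5
|m − (−60)| = 5√34.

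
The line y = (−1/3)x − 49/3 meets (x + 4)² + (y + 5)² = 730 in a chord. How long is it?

16√10

From the line, y = (−49 − x)/3. Substituting:
10x² + 140x − 5270 = 0  ⟹  x² + 14x − 527 = 0
x = 17 or x = −31, giving (17, −22) and (−31, −6).
|(17, −22) − (−31, −6)| = √((48)² + (−16)²) = 16√10.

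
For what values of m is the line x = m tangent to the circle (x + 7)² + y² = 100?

Tangency holds when the distance from the centre (−7, 0) to the line equals the radius 10:
|1·(−7) + 0·0 − m| / √1 = 10
|m − (−7)| = 10, so m = 3 or m = −17.

m = −17 or m = 3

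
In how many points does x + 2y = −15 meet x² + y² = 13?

Substituting the line into the circle gives 5x² + 30x + 173 = 0.
Δ = 900 − 3460 = −2560.
No real roots: the line does not meet the circle.

0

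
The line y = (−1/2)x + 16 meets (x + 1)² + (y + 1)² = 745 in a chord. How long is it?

20√5

The distance from (−1, −1) to the line is 35/√5, and r² = 745.
Chord = 2√(r² − d²) = 2·√(500) = 20√5.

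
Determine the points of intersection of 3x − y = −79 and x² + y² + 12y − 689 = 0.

(−26, 1) and (−25, 4)

Express y = 3x + 79 and substitute into the circle:
10x² + 510x + 6500 = 0  ⟹  x² + 51x + 650 = 0
x = −25 or x = −26, giving (−25, 4) and (−26, 1).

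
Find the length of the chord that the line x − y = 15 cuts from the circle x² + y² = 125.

The distance from (0, 0) to the line is 15/√2, and r² = 125.
Half the chord is √(r² − d²) = √(25/2), so the full chord is 5√2.

5√2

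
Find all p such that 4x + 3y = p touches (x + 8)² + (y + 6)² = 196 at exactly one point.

p = −120 or p = 20

For a tangent, require d(centre, line) = r = 14.
|4·(−8) + 3·(−6) − p| / √25 = 14
|p − (−50)| = 14·5, so p = 20 or p = −120.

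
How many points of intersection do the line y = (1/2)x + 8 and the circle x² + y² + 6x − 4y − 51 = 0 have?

2

d² = (1·(−3) − 2·2 − (−16))²/5 = 81/5; r² = 64.
Since d² < r², the line cuts the circle twice.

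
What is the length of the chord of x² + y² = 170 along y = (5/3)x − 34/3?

4√34

Centre (0, 0), r² = 170. Perpendicular distance d from centre to line = |−34| / √34 = 34/√34.
Half the chord is √(r² − d²) = √(136), so the full chord is 4√34.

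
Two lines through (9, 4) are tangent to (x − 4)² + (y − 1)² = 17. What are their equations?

A line y − (4) = m(x − (9)) is tangent when its distance from (4, 1) is √17:
[m·(−5) − (−3)]² = 17(m² + 1)
4m² − 15m − 4 = 0, so m = −1/4 or m = 4.
With m = −1/4: x + 4y = 25. With m = 4: 4x − y = 32.

x + 4y = 25 and 4x − y = 32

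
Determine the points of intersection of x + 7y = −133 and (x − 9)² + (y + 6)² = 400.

(−7, −18) and (21, −22)

Substitute y = (−133 − x)/7:
50x² − 700x − 7350 = 0  ⟹  x² − 14x − 147 = 0
x = 21 or x = −7, giving (21, −22) and (−7, −18).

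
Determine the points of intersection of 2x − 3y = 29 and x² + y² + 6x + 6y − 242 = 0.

From the line, y = (−29 + 2x)/3. Substituting:
13x² − 26x − 1859 = 0  ⟹  x² − 2x − 143 = 0
x = 13 or x = −11, giving (13, −1) and (−11, −17).

(−11, −17) and (13, −1)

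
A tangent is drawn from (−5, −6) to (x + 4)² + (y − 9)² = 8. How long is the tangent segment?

√218

With centre O = (−4, 9), |OP|² = 226 and r² = 8.
The tangent meets the radius at right angles, so tangent² = |PO|² − r² = 226 − 8 = 218.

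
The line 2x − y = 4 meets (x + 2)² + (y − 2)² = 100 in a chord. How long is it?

8√5

Express y = 2x − 4 and substitute into the circle:
5x² − 20x − 60 = 0  ⟹  x² − 4x − 12 = 0
x = 6 or x = −2, giving (6, 8) and (−2, −8).
Chord length = distance between (6, 8) and (−2, −8) = √320 = 8√5.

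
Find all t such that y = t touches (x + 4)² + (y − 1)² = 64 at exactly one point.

For a tangent, require d(centre, line) = r = 8.
|0·(−4) + 1·1 − t| / √1 = 8
|t − (1)| = 8, so t = 9 or t = −7.

t = −7 or t = 9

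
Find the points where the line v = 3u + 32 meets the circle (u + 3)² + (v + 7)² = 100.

(−13, −7) and (−11, −1)

Express v = 3u + 32 and substitute into the circle:
10u² + 240u + 1430 = 0  ⟹  u² + 24u + 143 = 0
u = −11 or u = −13, giving (−11, −1) and (−13, −7).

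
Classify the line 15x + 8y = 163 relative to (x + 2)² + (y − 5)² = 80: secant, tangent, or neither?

neither

d² = (15·(−2) + 8·5 − (163))²/289 = 81; r² = 80.
Since d² > r², the line lies outside the circle.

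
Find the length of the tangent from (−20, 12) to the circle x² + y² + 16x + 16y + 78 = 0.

√494

Centre (−8, −8), r² = 50. |PO|² = (−12)² + (20)² = 544.
Power of the point: PT² = |PO|² − r² = 494, so PT = √494.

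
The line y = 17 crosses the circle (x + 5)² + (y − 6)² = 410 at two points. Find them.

(−22, 17) and (12, 17)

From the line, y = 17. Substituting:
x² + 10x − 264 = 0
x = 12 or x = −22, giving (12, 17) and (−22, 17).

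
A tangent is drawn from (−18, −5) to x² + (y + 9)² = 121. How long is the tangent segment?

The centre is (0, −9) and r = 11. The square of the distance from P to the centre is 324 + 16 = 340.
The tangent meets the radius at right angles, so tangent² = |PO|² − r² = 340 − 121 = 219.

√219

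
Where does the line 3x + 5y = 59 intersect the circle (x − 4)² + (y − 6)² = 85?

(−2, 13) and (13, 4)

Substitute y = (59 − 3x)/5:
34x² − 374x − 884 = 0  ⟹  x² − 11x − 26 = 0
x = 13 or x = −2, giving (13, 4) and (−2, 13).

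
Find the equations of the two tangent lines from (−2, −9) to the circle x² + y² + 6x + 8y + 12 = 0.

A line y − (−9) = m(x − (−2)) is tangent when its distance from (−3, −4) is √13:
(−1m − (5))² = 13(m² + 1)
6m² − 5m − 6 = 0, so m = −2/3 or m = 3/2.
With m = −2/3: 2x + 3y = −31. With m = 3/2: 3x − 2y = 12.

2x + 3y = −31 and 3x − 2y = 12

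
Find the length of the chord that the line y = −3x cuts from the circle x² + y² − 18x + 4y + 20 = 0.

The distance from (9, −2) to the line is 25/√10, and r² = 65.
Half the chord is √(r² − d²) = √(5/2), so the full chord is √10.

√10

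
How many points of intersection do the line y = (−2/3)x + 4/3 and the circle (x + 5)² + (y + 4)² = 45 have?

0

Substituting the line into the circle gives 13x² + 26x + 76 = 0.
Δ = 676 − 3952 = −3276.
No real roots: the line does not meet the circle.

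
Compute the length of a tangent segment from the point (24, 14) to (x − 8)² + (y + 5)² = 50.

The centre is (8, −5) and r = 5√2. The square of the distance from P to the centre is 256 + 361 = 617.
By the tangent–radius right angle, tangent length = √(|PO|² − r²) = √567 = 9√7.

9√7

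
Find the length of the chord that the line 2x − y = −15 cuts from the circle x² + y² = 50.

From the line, y = 2x + 15. Substituting:
5x² + 60x + 175 = 0  ⟹  x² + 12x + 35 = 0
x = −5 or x = −7, giving (−5, 5) and (−7, 1).
|(−5, 5) − (−7, 1)| = √((2)² + (4)²) = 2√5.

2√5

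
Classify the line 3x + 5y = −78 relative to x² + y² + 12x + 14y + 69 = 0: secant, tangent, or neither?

neither

Substituting the line into the circle gives 34x² + 558x + 2349 = 0.
Discriminant = (558)² − 4·34·(2349) = −8100 < 0.
No real roots: the line does not meet the circle.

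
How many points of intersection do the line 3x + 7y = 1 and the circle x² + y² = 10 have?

2

d² = (3·0 + 7·0 − (1))²/58 = 1/58; r² = 10.
Since d² < r², the line cuts the circle twice.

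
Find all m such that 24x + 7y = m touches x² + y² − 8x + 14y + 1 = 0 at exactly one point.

Tangency holds when the distance from the centre (4, −7) to the line equals the radius 8:
|24·4 + 7·(−7) − m| / √625 = 8
|m − (47)| = 8·25, so m = 247 or m = −153.

m = −153 or m = 247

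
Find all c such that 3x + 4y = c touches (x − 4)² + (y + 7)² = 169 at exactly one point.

For a tangent, require d(centre, line) = r = 13.
|3·4 + 4·(−7) − c| / √25 = 13
|c − (−16)| = 13·5, so c = 49 or c = −81.

c = −81 or c = 49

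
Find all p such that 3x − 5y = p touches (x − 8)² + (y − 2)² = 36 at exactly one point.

p = 14 ± 6√34

For a tangent, require d(centre, line) = r = 6.
|3·8 − 5·2 − p| / √34 = 6
|p − (14)| = 6√34.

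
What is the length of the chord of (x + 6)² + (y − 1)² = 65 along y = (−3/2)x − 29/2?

Centre (−6, 1), r² = 65. Perpendicular distance d from centre to line = |13| / √13 = 13/√13.
Chord = 2√(r² − d²) = 2·√(52) = 4√13.

4√13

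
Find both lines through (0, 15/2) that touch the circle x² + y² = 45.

Write the tangent as mx − y + (15/2 − m·(0)) = 0 and set its distance from the centre to 3√5:
[m·(0) − (−15/2)]² = 45(m² + 1)
4m² − 1 = 0, so m = −1/2 or m = 1/2.
With m = −1/2: x + 2y = 15. With m = 1/2: x − 2y = −15.

x + 2y = 15 and x − 2y = −15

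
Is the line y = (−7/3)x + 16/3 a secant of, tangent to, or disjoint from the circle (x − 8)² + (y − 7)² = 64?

disjoint

Substituting the line into the circle gives 58x² − 74x + 25 = 0.
Δ = 5476 − 5800 = −324.
No real roots: the line does not meet the circle.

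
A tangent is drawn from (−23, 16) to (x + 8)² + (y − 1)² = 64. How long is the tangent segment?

Centre (−8, 1), r² = 64. |PO|² = (−15)² + (15)² = 450.
The tangent meets the radius at right angles, so tangent² = |PO|² − r² = 450 − 64 = 386.

√386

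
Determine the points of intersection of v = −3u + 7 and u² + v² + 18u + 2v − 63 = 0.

(0, 7) and (3, −2)

Express v = −3u + 7 and substitute into the circle:
10u² − 30u = 0  ⟹  u² − 3u = 0
u = 3 or u = 0, giving (3, −2) and (0, 7).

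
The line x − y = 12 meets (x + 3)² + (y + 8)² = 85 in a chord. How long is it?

Centre (−3, −8), r² = 85. Perpendicular distance d from centre to line = |−7| / √2 = 7/√2.
Chord = 2√(r² − d²) = 2·√(121/2) = 11√2.

11√2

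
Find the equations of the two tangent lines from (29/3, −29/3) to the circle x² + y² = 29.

Write the tangent as mx − y + (−29/3 − m·(29/3)) = 0 and set its distance from the centre to √29:
(−29/3m − (29/3))² = 29(m² + 1)
10m² + 29m + 10 = 0, so m = −5/2 or m = −2/5.
Through (29/3, −29/3) these give 5x + 2y = 29 and 2x + 5y = −29.

5x + 2y = 29 and 2x + 5y = −29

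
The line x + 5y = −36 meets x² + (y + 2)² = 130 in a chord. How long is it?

Centre (0, −2), r² = 130. Perpendicular distance d from centre to line = |26| / √26 = 26/√26.
Half the chord is √(r² − d²) = √(104), so the full chord is 4√26.

4√26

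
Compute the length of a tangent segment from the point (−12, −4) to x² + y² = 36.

2√31

Centre (0, 0), r² = 36. |PO|² = (−12)² + (−4)² = 160.
By the tangent–radius right angle, tangent length = √(|PO|² − r²) = √124 = 2√31.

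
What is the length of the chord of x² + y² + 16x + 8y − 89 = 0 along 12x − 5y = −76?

The distance from (−8, −4) to the line is 0/√169, and r² = 169.
Half the chord is √(r² − d²) = √(169), so the full chord is 26.

26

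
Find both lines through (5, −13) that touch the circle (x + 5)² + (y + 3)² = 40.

3x + y = 2 and x + 3y = −34

Let a tangent through (5, −13) have slope m. Its distance from (−5, −3) must equal 2√10:
(−10m − (10))² = 40(m² + 1)
3m² + 10m + 3 = 0, so m = −3 or m = −1/3.
Through (5, −13) these give 3x + y = 2 and x + 3y = −34.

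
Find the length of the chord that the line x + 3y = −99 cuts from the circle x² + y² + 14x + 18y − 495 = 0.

Centre (−7, −9), r² = 625. Perpendicular distance d from centre to line = |65| / √10 = 65/√10.
Half the chord is √(r² − d²) = √(405/2), so the full chord is 9√10.

9√10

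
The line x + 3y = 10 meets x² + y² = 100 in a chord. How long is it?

6√10

Express y = (10 − x)/3 and substitute into the circle:
10x² − 20x − 800 = 0  ⟹  x² − 2x − 80 = 0
x = 10 or x = −8, giving (10, 0) and (−8, 6).
|(10, 0) − (−8, 6)| = √((18)² + (−6)²) = 6√10.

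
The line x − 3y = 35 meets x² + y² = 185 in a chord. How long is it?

5√10

The distance from (0, 0) to the line is 35/√10, and r² = 185.
Half the chord is √(r² − d²) = √(125/2), so the full chord is 5√10.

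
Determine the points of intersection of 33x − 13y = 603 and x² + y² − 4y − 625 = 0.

Express y = (−603 + 33x)/13 and substitute into the circle:
1258x² − 41514x + 289340 = 0  ⟹  x² − 33x + 230 = 0
x = 23 or x = 10, giving (23, 12) and (10, −21).

(10, −21) and (23, 12)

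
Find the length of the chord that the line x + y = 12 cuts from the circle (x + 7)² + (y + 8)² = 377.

Centre (−7, −8), r² = 377. Perpendicular distance d from centre to line = |−27| / √2 = 27/√2.
Chord = 2√(r² − d²) = 2·√(25/2) = 5√2.

5√2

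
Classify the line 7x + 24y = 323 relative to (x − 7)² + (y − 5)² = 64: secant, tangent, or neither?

secant

Substituting the line into the circle gives 625x² − 10906x + 32569 = 0.
Δ = 118940836 − 81422500 = 37518336.
Two real roots: the line is a secant.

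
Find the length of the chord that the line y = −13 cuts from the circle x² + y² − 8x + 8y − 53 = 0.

The distance from (4, −4) to the line is 9, and r² = 85.
Half the chord is √(r² − d²) = √(4), so the full chord is 4.

4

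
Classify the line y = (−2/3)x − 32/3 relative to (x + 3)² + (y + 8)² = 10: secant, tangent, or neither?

secant

Centre (−3, −8), r² = 10. Distance² from centre to line = (2)²/13 = 4/13.
Since d² < r², the line cuts the circle twice.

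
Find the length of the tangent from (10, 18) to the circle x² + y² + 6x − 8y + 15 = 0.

√355

Centre (−3, 4), r² = 10. |PO|² = (13)² + (14)² = 365.
By the tangent–radius right angle, tangent length = √(|PO|² − r²) = √355.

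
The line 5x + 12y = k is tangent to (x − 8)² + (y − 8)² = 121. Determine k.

k = −7 or k = 279

The line touches the circle iff its distance from (8, 8) is 11:
|5·8 + 12·8 − k| / √169 = 11
|k − (136)| = 11·13, so k = 279 or k = −7.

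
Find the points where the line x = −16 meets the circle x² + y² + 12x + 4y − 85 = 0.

The line gives x = −16. Substituting into the circle:
y² + 4y − 21 = 0
y = 3 or y = −7, giving (−16, 3) and (−16, −7).

(−16, −7) and (−16, 3)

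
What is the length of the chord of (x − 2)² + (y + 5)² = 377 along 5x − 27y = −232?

Substitute y = (232 + 5x)/27:
754x² + 754x − 137228 = 0  ⟹  x² + x − 182 = 0
x = 13 or x = −14, giving (13, 11) and (−14, 6).
Chord length = distance between (13, 11) and (−14, 6) = √754 = √754.

√754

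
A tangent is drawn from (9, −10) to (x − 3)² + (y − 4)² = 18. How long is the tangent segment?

With centre O = (3, 4), |OP|² = 232 and r² = 18.
By the tangent–radius right angle, tangent length = √(|PO|² − r²) = √214.

√214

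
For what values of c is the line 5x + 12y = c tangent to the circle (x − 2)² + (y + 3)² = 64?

The line touches the circle iff its distance from (2, −3) is 8:
|5·2 + 12·(−3) − c| / √169 = 8
|c − (−26)| = 8·13, so c = 78 or c = −130.

c = −130 or c = 78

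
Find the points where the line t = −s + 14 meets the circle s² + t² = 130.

(3, 11) and (11, 3)

Express t = −s + 14 and substitute into the circle:
2s² − 28s + 66 = 0  ⟹  s² − 14s + 33 = 0
s = 11 or s = 3, giving (11, 3) and (3, 11).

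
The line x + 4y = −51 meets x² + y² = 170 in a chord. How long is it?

The distance from (0, 0) to the line is 51/√17, and r² = 170.
Half the chord is √(r² − d²) = √(17), so the full chord is 2√17.

2√17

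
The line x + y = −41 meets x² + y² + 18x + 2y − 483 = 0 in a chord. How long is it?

Centre (−9, −1), r² = 565. Perpendicular distance d from centre to line = |31| / √2 = 31/√2.
Chord = 2√(r² − d²) = 2·√(169/2) = 13√2.

13√2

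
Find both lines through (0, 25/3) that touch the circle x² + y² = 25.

A line y − (25/3) = m(x − (0)) is tangent when its distance from (0, 0) is 5:
[m·(0) − (−25/3)]² = 25(m² + 1)
9m² − 16 = 0, so m = −4/3 or m = 4/3.
With m = −4/3: 4x + 3y = 25. With m = 4/3: 4x − 3y = −25.

4x + 3y = 25 and 4x − 3y = −25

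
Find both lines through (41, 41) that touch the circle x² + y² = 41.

4x − 5y = −41 and 5x − 4y = 41

A line y − (41) = m(x − (41)) is tangent when its distance from (0, 0) is √41:
(−41m − (−41))² = 41(m² + 1)
20m² − 41m + 20 = 0, so m = 4/5 or m = 5/4.
With m = 4/5: 4x − 5y = −41. With m = 5/4: 5x − 4y = 41.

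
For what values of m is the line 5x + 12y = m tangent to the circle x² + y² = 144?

For a tangent, require d(centre, line) = r = 12.
|5·0 + 12·0 − m| / √169 = 12
|m| = 12·13, so m = 156 or m = −156.

m = −156 or m = 156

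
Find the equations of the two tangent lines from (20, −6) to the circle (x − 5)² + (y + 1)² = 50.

x + y = 14 and x − 7y = 62

Let a tangent through (20, −6) have slope m. Its distance from (5, −1) must equal 5√2:
[m·(−15) − (5)]² = 50(m² + 1)
7m² + 6m − 1 = 0, so m = −1 or m = 1/7.
Through (20, −6) these give x + y = 14 and x − 7y = 62.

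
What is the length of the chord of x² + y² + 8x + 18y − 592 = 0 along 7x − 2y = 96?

Centre (−4, −9), r² = 689. Perpendicular distance d from centre to line = |−106| / √53 = 106/√53.
Half the chord is √(r² − d²) = √(477), so the full chord is 6√53.

6√53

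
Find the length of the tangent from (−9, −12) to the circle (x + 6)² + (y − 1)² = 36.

√142

The centre is (−6, 1) and r = 6. The square of the distance from P to the centre is 9 + 169 = 178.
Power of the point: PT² = |PO|² − r² = 142, so PT = √142.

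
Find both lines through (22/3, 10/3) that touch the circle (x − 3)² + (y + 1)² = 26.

5x + y = 40 and x + 5y = 24

Write the tangent as mx − y + (10/3 − m·(22/3)) = 0 and set its distance from the centre to √26:
[m·(−13/3) − (−13/3)]² = 26(m² + 1)
5m² + 26m + 5 = 0, so m = −5 or m = −1/5.
Through (22/3, 10/3) these give 5x + y = 40 and x + 5y = 24.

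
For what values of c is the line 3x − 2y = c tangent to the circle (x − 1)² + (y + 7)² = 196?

The line touches the circle iff its distance from (1, −7) is 14:
|3·1 − 2·(−7) − c| / √13 = 14
|c − (17)| = 14√13.

c = 17 ± 14√13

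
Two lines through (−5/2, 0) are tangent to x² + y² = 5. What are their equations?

Write the tangent as mx − y + (0 − m·(−5/2)) = 0 and set its distance from the centre to √5:
[m·(5/2) − (0)]² = 5(m² + 1)
m² − 4 = 0, so m = 2 or m = −2.
Through (−5/2, 0) these give 2x − y = −5 and 2x + y = −5.

2x − y = −5 and 2x + y = −5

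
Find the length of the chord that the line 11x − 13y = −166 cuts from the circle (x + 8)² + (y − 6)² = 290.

Substitute y = (166 + 11x)/13:
290x² + 4640x − 30450 = 0  ⟹  x² + 16x − 105 = 0
x = 5 or x = −21, giving (5, 17) and (−21, −5).
|(5, 17) − (−21, −5)| = √((26)² + (22)²) = 2√290.

2√290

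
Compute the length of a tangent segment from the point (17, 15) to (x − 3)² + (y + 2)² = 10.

5√19

With centre O = (3, −2), |OP|² = 485 and r² = 10.
The tangent meets the radius at right angles, so tangent² = |PO|² − r² = 485 − 10 = 475.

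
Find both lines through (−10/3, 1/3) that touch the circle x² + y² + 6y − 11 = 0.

2x − y = −7 and x − 2y = −4

Let a tangent through (−10/3, 1/3) have slope m. Its distance from (0, −3) must equal 2√5:
(10/3m − (−10/3))² = 20(m² + 1)
2m² − 5m + 2 = 0, so m = 2 or m = 1/2.
With m = 2: 2x − y = −7. With m = 1/2: x − 2y = −4.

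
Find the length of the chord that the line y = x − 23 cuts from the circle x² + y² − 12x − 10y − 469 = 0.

From the line, y = x − 23. Substituting:
2x² − 68x + 290 = 0  ⟹  x² − 34x + 145 = 0
x = 29 or x = 5, giving (29, 6) and (5, −18).
Chord length = distance between (29, 6) and (5, −18) = √1152 = 24√2.

24√2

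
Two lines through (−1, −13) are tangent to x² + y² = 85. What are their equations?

Write the tangent as mx − y + (−13 − m·(−1)) = 0 and set its distance from the centre to √85:
(1m − (13))² = 85(m² + 1)
42m² + 13m − 42 = 0, so m = −7/6 or m = 6/7.
Through (−1, −13) these give 7x + 6y = −85 and 6x − 7y = 85.

7x + 6y = −85 and 6x − 7y = 85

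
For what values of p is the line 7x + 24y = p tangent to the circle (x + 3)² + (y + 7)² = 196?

p = −539 or p = 161

Tangency holds when the distance from the centre (−3, −7) to the line equals the radius 14:
|7·(−3) + 24·(−7) − p| / √625 = 14
|p − (−189)| = 14·25, so p = 161 or p = −539.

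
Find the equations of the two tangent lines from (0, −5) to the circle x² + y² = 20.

Let a tangent through (0, −5) have slope m. Its distance from (0, 0) must equal 2√5:
(0m − (5))² = 20(m² + 1)
4m² − 1 = 0, so m = −1/2 or m = 1/2.
Through (0, −5) these give x + 2y = −10 and x − 2y = 10.

x + 2y = −10 and x − 2y = 10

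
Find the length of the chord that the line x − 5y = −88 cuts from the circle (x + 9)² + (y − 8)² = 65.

√26

The distance from (−9, 8) to the line is 39/√26, and r² = 65.
Half the chord is √(r² − d²) = √(13/2), so the full chord is √26.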